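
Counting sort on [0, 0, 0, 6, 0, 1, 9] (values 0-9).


Input: [0, 0, 0, 6, 0, 1, 9]
Counts: [4, 1, 0, 0, 0, 0, 1, 0, 0, 1]

Sorted: [0, 0, 0, 0, 1, 6, 9]


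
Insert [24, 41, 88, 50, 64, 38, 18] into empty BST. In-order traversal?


Insert 24: root
Insert 41: R from 24
Insert 88: R from 24 -> R from 41
Insert 50: R from 24 -> R from 41 -> L from 88
Insert 64: R from 24 -> R from 41 -> L from 88 -> R from 50
Insert 38: R from 24 -> L from 41
Insert 18: L from 24

In-order: [18, 24, 38, 41, 50, 64, 88]


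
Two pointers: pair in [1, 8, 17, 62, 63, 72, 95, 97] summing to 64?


lo=0(1)+hi=7(97)=98
lo=0(1)+hi=6(95)=96
lo=0(1)+hi=5(72)=73
lo=0(1)+hi=4(63)=64

Yes: 1+63=64


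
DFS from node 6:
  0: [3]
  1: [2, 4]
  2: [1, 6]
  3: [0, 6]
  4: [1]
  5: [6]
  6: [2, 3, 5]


Visit 6, push [5, 3, 2]
Visit 2, push [1]
Visit 1, push [4]
Visit 4, push []
Visit 3, push [0]
Visit 0, push []
Visit 5, push []

DFS order: [6, 2, 1, 4, 3, 0, 5]


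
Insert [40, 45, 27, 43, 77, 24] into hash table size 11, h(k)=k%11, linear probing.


Insert 40: h=7 -> slot 7
Insert 45: h=1 -> slot 1
Insert 27: h=5 -> slot 5
Insert 43: h=10 -> slot 10
Insert 77: h=0 -> slot 0
Insert 24: h=2 -> slot 2

Table: [77, 45, 24, None, None, 27, None, 40, None, None, 43]


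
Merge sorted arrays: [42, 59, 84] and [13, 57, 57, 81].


Take 13 from B
Take 42 from A
Take 57 from B
Take 57 from B
Take 59 from A
Take 81 from B

Merged: [13, 42, 57, 57, 59, 81, 84]


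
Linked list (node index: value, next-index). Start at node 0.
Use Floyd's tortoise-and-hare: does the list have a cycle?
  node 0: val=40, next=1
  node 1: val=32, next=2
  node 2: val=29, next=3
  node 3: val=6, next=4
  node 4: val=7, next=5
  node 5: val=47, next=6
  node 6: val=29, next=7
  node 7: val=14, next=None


Floyd's tortoise (slow, +1) and hare (fast, +2):
  init: slow=0, fast=0
  step 1: slow=1, fast=2
  step 2: slow=2, fast=4
  step 3: slow=3, fast=6
  step 4: fast 6->7->None, no cycle

Cycle: no


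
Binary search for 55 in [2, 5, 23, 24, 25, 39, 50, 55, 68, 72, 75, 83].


Step 1: lo=0, hi=11, mid=5, val=39
Step 2: lo=6, hi=11, mid=8, val=68
Step 3: lo=6, hi=7, mid=6, val=50
Step 4: lo=7, hi=7, mid=7, val=55

Found at index 7


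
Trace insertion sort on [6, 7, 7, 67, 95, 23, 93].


Initial: [6, 7, 7, 67, 95, 23, 93]
Insert 7: [6, 7, 7, 67, 95, 23, 93]
Insert 7: [6, 7, 7, 67, 95, 23, 93]
Insert 67: [6, 7, 7, 67, 95, 23, 93]
Insert 95: [6, 7, 7, 67, 95, 23, 93]
Insert 23: [6, 7, 7, 23, 67, 95, 93]
Insert 93: [6, 7, 7, 23, 67, 93, 95]

Sorted: [6, 7, 7, 23, 67, 93, 95]


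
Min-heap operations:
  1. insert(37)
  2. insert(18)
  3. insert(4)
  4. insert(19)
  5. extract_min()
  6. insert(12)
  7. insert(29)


insert(37) -> [37]
insert(18) -> [18, 37]
insert(4) -> [4, 37, 18]
insert(19) -> [4, 19, 18, 37]
extract_min()->4, [18, 19, 37]
insert(12) -> [12, 18, 37, 19]
insert(29) -> [12, 18, 37, 19, 29]

Final heap: [12, 18, 37, 19, 29]


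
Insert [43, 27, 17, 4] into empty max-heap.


Insert 43: [43]
Insert 27: [43, 27]
Insert 17: [43, 27, 17]
Insert 4: [43, 27, 17, 4]

Final heap: [43, 27, 17, 4]


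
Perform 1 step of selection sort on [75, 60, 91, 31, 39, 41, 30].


Initial: [75, 60, 91, 31, 39, 41, 30]
Step 1: min=30 at 6
  Swap: [30, 60, 91, 31, 39, 41, 75]

After 1 step: [30, 60, 91, 31, 39, 41, 75]


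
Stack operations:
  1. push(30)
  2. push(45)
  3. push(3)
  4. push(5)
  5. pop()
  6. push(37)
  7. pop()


push(30) -> [30]
push(45) -> [30, 45]
push(3) -> [30, 45, 3]
push(5) -> [30, 45, 3, 5]
pop()->5, [30, 45, 3]
push(37) -> [30, 45, 3, 37]
pop()->37, [30, 45, 3]

Final stack: [30, 45, 3]


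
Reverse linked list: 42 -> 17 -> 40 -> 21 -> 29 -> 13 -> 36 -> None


Step 1: curr=42, set curr.next=prev(None) | reversed so far: 42
Step 2: curr=17, set curr.next=prev(42) | reversed so far: 17 -> 42
Step 3: curr=40, set curr.next=prev(17) | reversed so far: 40 -> 17 -> 42
Step 4: curr=21, set curr.next=prev(40) | reversed so far: 21 -> 40 -> 17 -> 42
Step 5: curr=29, set curr.next=prev(21) | reversed so far: 29 -> 21 -> 40 -> 17 -> 42
Step 6: curr=13, set curr.next=prev(29) | reversed so far: 13 -> 29 -> 21 -> 40 -> 17 -> 42
Step 7: curr=36, set curr.next=prev(13) | reversed so far: 36 -> 13 -> 29 -> 21 -> 40 -> 17 -> 42

36 -> 13 -> 29 -> 21 -> 40 -> 17 -> 42 -> None


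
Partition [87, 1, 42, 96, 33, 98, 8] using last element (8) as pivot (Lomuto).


Pivot: 8
  1 <= 8: swap -> [1, 87, 42, 96, 33, 98, 8]
Place pivot at 1: [1, 8, 42, 96, 33, 98, 87]

Partitioned: [1, 8, 42, 96, 33, 98, 87]


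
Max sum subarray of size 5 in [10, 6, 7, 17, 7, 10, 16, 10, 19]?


[0:5]: 47
[1:6]: 47
[2:7]: 57
[3:8]: 60
[4:9]: 62

Max: 62 at [4:9]


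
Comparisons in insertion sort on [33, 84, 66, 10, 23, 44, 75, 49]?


Algorithm: insertion sort
Input: [33, 84, 66, 10, 23, 44, 75, 49]
Sorted: [10, 23, 33, 44, 49, 66, 75, 84]

19


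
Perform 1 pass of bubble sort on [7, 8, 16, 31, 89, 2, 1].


Initial: [7, 8, 16, 31, 89, 2, 1]
Pass 1: [7, 8, 16, 31, 2, 1, 89] (2 swaps)

After 1 pass: [7, 8, 16, 31, 2, 1, 89]


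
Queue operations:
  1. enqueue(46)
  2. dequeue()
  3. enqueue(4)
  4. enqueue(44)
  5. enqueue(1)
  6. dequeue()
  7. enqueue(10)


enqueue(46) -> [46]
dequeue()->46, []
enqueue(4) -> [4]
enqueue(44) -> [4, 44]
enqueue(1) -> [4, 44, 1]
dequeue()->4, [44, 1]
enqueue(10) -> [44, 1, 10]

Final queue: [44, 1, 10]


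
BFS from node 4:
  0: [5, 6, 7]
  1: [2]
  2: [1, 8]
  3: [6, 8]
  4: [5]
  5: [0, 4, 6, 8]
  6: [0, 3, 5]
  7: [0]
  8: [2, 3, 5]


Visit 4, enqueue [5]
Visit 5, enqueue [0, 6, 8]
Visit 0, enqueue [7]
Visit 6, enqueue [3]
Visit 8, enqueue [2]
Visit 7, enqueue []
Visit 3, enqueue []
Visit 2, enqueue [1]
Visit 1, enqueue []

BFS order: [4, 5, 0, 6, 8, 7, 3, 2, 1]


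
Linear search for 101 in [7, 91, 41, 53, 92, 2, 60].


i=0: 7!=101
i=1: 91!=101
i=2: 41!=101
i=3: 53!=101
i=4: 92!=101
i=5: 2!=101
i=6: 60!=101

Not found, 7 comps


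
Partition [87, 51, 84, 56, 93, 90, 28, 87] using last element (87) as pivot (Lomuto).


Pivot: 87
  87 <= 87: advance i (no swap)
  51 <= 87: advance i (no swap)
  84 <= 87: advance i (no swap)
  56 <= 87: advance i (no swap)
  28 <= 87: swap -> [87, 51, 84, 56, 28, 90, 93, 87]
Place pivot at 5: [87, 51, 84, 56, 28, 87, 93, 90]

Partitioned: [87, 51, 84, 56, 28, 87, 93, 90]


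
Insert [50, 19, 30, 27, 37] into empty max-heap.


Insert 50: [50]
Insert 19: [50, 19]
Insert 30: [50, 19, 30]
Insert 27: [50, 27, 30, 19]
Insert 37: [50, 37, 30, 19, 27]

Final heap: [50, 37, 30, 19, 27]


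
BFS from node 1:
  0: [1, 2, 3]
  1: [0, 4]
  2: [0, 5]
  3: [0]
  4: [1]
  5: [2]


Visit 1, enqueue [0, 4]
Visit 0, enqueue [2, 3]
Visit 4, enqueue []
Visit 2, enqueue [5]
Visit 3, enqueue []
Visit 5, enqueue []

BFS order: [1, 0, 4, 2, 3, 5]


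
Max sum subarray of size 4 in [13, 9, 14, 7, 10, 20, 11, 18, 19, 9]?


[0:4]: 43
[1:5]: 40
[2:6]: 51
[3:7]: 48
[4:8]: 59
[5:9]: 68
[6:10]: 57

Max: 68 at [5:9]


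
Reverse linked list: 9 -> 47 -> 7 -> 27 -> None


Step 1: curr=9, set curr.next=prev(None) | reversed so far: 9
Step 2: curr=47, set curr.next=prev(9) | reversed so far: 47 -> 9
Step 3: curr=7, set curr.next=prev(47) | reversed so far: 7 -> 47 -> 9
Step 4: curr=27, set curr.next=prev(7) | reversed so far: 27 -> 7 -> 47 -> 9

27 -> 7 -> 47 -> 9 -> None


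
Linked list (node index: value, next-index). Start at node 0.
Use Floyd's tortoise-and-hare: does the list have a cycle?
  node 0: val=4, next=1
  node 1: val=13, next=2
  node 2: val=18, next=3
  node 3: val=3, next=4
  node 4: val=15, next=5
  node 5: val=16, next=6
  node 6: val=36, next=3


Floyd's tortoise (slow, +1) and hare (fast, +2):
  init: slow=0, fast=0
  step 1: slow=1, fast=2
  step 2: slow=2, fast=4
  step 3: slow=3, fast=6
  step 4: slow=4, fast=4
  slow == fast at node 4: cycle detected

Cycle: yes


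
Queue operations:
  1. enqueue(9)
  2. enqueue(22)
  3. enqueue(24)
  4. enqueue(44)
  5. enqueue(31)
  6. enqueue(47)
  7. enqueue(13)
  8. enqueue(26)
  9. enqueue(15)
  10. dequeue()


enqueue(9) -> [9]
enqueue(22) -> [9, 22]
enqueue(24) -> [9, 22, 24]
enqueue(44) -> [9, 22, 24, 44]
enqueue(31) -> [9, 22, 24, 44, 31]
enqueue(47) -> [9, 22, 24, 44, 31, 47]
enqueue(13) -> [9, 22, 24, 44, 31, 47, 13]
enqueue(26) -> [9, 22, 24, 44, 31, 47, 13, 26]
enqueue(15) -> [9, 22, 24, 44, 31, 47, 13, 26, 15]
dequeue()->9, [22, 24, 44, 31, 47, 13, 26, 15]

Final queue: [22, 24, 44, 31, 47, 13, 26, 15]


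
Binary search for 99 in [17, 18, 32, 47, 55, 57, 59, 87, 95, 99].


Step 1: lo=0, hi=9, mid=4, val=55
Step 2: lo=5, hi=9, mid=7, val=87
Step 3: lo=8, hi=9, mid=8, val=95
Step 4: lo=9, hi=9, mid=9, val=99

Found at index 9


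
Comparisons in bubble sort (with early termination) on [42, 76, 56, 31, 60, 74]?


Algorithm: bubble sort (with early termination)
Input: [42, 76, 56, 31, 60, 74]
Sorted: [31, 42, 56, 60, 74, 76]

14


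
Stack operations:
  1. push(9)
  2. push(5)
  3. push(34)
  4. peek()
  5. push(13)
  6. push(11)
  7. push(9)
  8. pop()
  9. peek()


push(9) -> [9]
push(5) -> [9, 5]
push(34) -> [9, 5, 34]
peek()->34
push(13) -> [9, 5, 34, 13]
push(11) -> [9, 5, 34, 13, 11]
push(9) -> [9, 5, 34, 13, 11, 9]
pop()->9, [9, 5, 34, 13, 11]
peek()->11

Final stack: [9, 5, 34, 13, 11]


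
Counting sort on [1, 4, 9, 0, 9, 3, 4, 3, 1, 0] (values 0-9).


Input: [1, 4, 9, 0, 9, 3, 4, 3, 1, 0]
Counts: [2, 2, 0, 2, 2, 0, 0, 0, 0, 2]

Sorted: [0, 0, 1, 1, 3, 3, 4, 4, 9, 9]


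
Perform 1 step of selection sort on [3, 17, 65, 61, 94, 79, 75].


Initial: [3, 17, 65, 61, 94, 79, 75]
Step 1: min=3 at 0
  Swap: [3, 17, 65, 61, 94, 79, 75]

After 1 step: [3, 17, 65, 61, 94, 79, 75]


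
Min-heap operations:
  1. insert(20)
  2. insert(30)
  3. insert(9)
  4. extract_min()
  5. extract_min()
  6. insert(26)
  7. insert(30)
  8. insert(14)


insert(20) -> [20]
insert(30) -> [20, 30]
insert(9) -> [9, 30, 20]
extract_min()->9, [20, 30]
extract_min()->20, [30]
insert(26) -> [26, 30]
insert(30) -> [26, 30, 30]
insert(14) -> [14, 26, 30, 30]

Final heap: [14, 26, 30, 30]


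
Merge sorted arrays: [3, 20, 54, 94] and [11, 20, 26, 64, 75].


Take 3 from A
Take 11 from B
Take 20 from A
Take 20 from B
Take 26 from B
Take 54 from A
Take 64 from B
Take 75 from B

Merged: [3, 11, 20, 20, 26, 54, 64, 75, 94]


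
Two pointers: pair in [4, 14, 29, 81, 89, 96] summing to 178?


lo=0(4)+hi=5(96)=100
lo=1(14)+hi=5(96)=110
lo=2(29)+hi=5(96)=125
lo=3(81)+hi=5(96)=177
lo=4(89)+hi=5(96)=185

No pair found


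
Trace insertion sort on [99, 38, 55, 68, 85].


Initial: [99, 38, 55, 68, 85]
Insert 38: [38, 99, 55, 68, 85]
Insert 55: [38, 55, 99, 68, 85]
Insert 68: [38, 55, 68, 99, 85]
Insert 85: [38, 55, 68, 85, 99]

Sorted: [38, 55, 68, 85, 99]


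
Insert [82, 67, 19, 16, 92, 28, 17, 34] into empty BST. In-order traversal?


Insert 82: root
Insert 67: L from 82
Insert 19: L from 82 -> L from 67
Insert 16: L from 82 -> L from 67 -> L from 19
Insert 92: R from 82
Insert 28: L from 82 -> L from 67 -> R from 19
Insert 17: L from 82 -> L from 67 -> L from 19 -> R from 16
Insert 34: L from 82 -> L from 67 -> R from 19 -> R from 28

In-order: [16, 17, 19, 28, 34, 67, 82, 92]


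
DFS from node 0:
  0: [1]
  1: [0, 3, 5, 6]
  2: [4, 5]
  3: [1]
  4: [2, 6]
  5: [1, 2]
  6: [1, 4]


Visit 0, push [1]
Visit 1, push [6, 5, 3]
Visit 3, push []
Visit 5, push [2]
Visit 2, push [4]
Visit 4, push [6]
Visit 6, push []

DFS order: [0, 1, 3, 5, 2, 4, 6]


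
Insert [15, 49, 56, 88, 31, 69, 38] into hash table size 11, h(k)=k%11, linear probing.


Insert 15: h=4 -> slot 4
Insert 49: h=5 -> slot 5
Insert 56: h=1 -> slot 1
Insert 88: h=0 -> slot 0
Insert 31: h=9 -> slot 9
Insert 69: h=3 -> slot 3
Insert 38: h=5, 1 probes -> slot 6

Table: [88, 56, None, 69, 15, 49, 38, None, None, 31, None]


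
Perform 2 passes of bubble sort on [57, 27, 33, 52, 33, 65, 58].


Initial: [57, 27, 33, 52, 33, 65, 58]
Pass 1: [27, 33, 52, 33, 57, 58, 65] (5 swaps)
Pass 2: [27, 33, 33, 52, 57, 58, 65] (1 swaps)

After 2 passes: [27, 33, 33, 52, 57, 58, 65]


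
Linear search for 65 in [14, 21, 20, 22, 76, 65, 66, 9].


i=0: 14!=65
i=1: 21!=65
i=2: 20!=65
i=3: 22!=65
i=4: 76!=65
i=5: 65==65 found!

Found at 5, 6 comps


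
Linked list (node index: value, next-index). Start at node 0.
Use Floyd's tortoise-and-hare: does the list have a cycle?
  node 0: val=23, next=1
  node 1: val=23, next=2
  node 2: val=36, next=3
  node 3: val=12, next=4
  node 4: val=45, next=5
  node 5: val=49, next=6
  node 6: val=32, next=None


Floyd's tortoise (slow, +1) and hare (fast, +2):
  init: slow=0, fast=0
  step 1: slow=1, fast=2
  step 2: slow=2, fast=4
  step 3: slow=3, fast=6
  step 4: fast -> None, no cycle

Cycle: no


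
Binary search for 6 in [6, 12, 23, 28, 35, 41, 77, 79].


Step 1: lo=0, hi=7, mid=3, val=28
Step 2: lo=0, hi=2, mid=1, val=12
Step 3: lo=0, hi=0, mid=0, val=6

Found at index 0


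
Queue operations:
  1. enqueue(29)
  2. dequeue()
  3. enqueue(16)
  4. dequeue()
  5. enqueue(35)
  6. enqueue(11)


enqueue(29) -> [29]
dequeue()->29, []
enqueue(16) -> [16]
dequeue()->16, []
enqueue(35) -> [35]
enqueue(11) -> [35, 11]

Final queue: [35, 11]


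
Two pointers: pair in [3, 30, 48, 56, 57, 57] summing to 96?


lo=0(3)+hi=5(57)=60
lo=1(30)+hi=5(57)=87
lo=2(48)+hi=5(57)=105
lo=2(48)+hi=4(57)=105
lo=2(48)+hi=3(56)=104

No pair found


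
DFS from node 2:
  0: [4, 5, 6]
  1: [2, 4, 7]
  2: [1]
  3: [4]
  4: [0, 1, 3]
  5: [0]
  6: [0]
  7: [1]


Visit 2, push [1]
Visit 1, push [7, 4]
Visit 4, push [3, 0]
Visit 0, push [6, 5]
Visit 5, push []
Visit 6, push []
Visit 3, push []
Visit 7, push []

DFS order: [2, 1, 4, 0, 5, 6, 3, 7]


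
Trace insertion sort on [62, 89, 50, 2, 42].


Initial: [62, 89, 50, 2, 42]
Insert 89: [62, 89, 50, 2, 42]
Insert 50: [50, 62, 89, 2, 42]
Insert 2: [2, 50, 62, 89, 42]
Insert 42: [2, 42, 50, 62, 89]

Sorted: [2, 42, 50, 62, 89]


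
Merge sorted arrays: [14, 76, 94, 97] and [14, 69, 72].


Take 14 from A
Take 14 from B
Take 69 from B
Take 72 from B

Merged: [14, 14, 69, 72, 76, 94, 97]


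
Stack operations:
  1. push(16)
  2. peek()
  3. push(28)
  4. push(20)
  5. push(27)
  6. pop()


push(16) -> [16]
peek()->16
push(28) -> [16, 28]
push(20) -> [16, 28, 20]
push(27) -> [16, 28, 20, 27]
pop()->27, [16, 28, 20]

Final stack: [16, 28, 20]


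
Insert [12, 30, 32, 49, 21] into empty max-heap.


Insert 12: [12]
Insert 30: [30, 12]
Insert 32: [32, 12, 30]
Insert 49: [49, 32, 30, 12]
Insert 21: [49, 32, 30, 12, 21]

Final heap: [49, 32, 30, 12, 21]


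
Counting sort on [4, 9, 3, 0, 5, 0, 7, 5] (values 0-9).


Input: [4, 9, 3, 0, 5, 0, 7, 5]
Counts: [2, 0, 0, 1, 1, 2, 0, 1, 0, 1]

Sorted: [0, 0, 3, 4, 5, 5, 7, 9]


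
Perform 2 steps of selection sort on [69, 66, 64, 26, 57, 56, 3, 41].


Initial: [69, 66, 64, 26, 57, 56, 3, 41]
Step 1: min=3 at 6
  Swap: [3, 66, 64, 26, 57, 56, 69, 41]
Step 2: min=26 at 3
  Swap: [3, 26, 64, 66, 57, 56, 69, 41]

After 2 steps: [3, 26, 64, 66, 57, 56, 69, 41]


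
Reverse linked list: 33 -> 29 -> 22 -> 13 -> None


Step 1: curr=33, set curr.next=prev(None) | reversed so far: 33
Step 2: curr=29, set curr.next=prev(33) | reversed so far: 29 -> 33
Step 3: curr=22, set curr.next=prev(29) | reversed so far: 22 -> 29 -> 33
Step 4: curr=13, set curr.next=prev(22) | reversed so far: 13 -> 22 -> 29 -> 33

13 -> 22 -> 29 -> 33 -> None


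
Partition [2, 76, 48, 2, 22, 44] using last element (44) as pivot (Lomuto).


Pivot: 44
  2 <= 44: advance i (no swap)
  2 <= 44: swap -> [2, 2, 48, 76, 22, 44]
  22 <= 44: swap -> [2, 2, 22, 76, 48, 44]
Place pivot at 3: [2, 2, 22, 44, 48, 76]

Partitioned: [2, 2, 22, 44, 48, 76]


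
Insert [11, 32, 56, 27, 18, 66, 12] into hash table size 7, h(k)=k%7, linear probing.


Insert 11: h=4 -> slot 4
Insert 32: h=4, 1 probes -> slot 5
Insert 56: h=0 -> slot 0
Insert 27: h=6 -> slot 6
Insert 18: h=4, 4 probes -> slot 1
Insert 66: h=3 -> slot 3
Insert 12: h=5, 4 probes -> slot 2

Table: [56, 18, 12, 66, 11, 32, 27]


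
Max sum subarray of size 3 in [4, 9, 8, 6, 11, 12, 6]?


[0:3]: 21
[1:4]: 23
[2:5]: 25
[3:6]: 29
[4:7]: 29

Max: 29 at [3:6]


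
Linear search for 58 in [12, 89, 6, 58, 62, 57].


i=0: 12!=58
i=1: 89!=58
i=2: 6!=58
i=3: 58==58 found!

Found at 3, 4 comps


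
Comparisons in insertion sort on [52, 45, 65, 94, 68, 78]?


Algorithm: insertion sort
Input: [52, 45, 65, 94, 68, 78]
Sorted: [45, 52, 65, 68, 78, 94]

7


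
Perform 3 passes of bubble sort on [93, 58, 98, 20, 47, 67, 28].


Initial: [93, 58, 98, 20, 47, 67, 28]
Pass 1: [58, 93, 20, 47, 67, 28, 98] (5 swaps)
Pass 2: [58, 20, 47, 67, 28, 93, 98] (4 swaps)
Pass 3: [20, 47, 58, 28, 67, 93, 98] (3 swaps)

After 3 passes: [20, 47, 58, 28, 67, 93, 98]


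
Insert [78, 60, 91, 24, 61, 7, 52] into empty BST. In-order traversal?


Insert 78: root
Insert 60: L from 78
Insert 91: R from 78
Insert 24: L from 78 -> L from 60
Insert 61: L from 78 -> R from 60
Insert 7: L from 78 -> L from 60 -> L from 24
Insert 52: L from 78 -> L from 60 -> R from 24

In-order: [7, 24, 52, 60, 61, 78, 91]


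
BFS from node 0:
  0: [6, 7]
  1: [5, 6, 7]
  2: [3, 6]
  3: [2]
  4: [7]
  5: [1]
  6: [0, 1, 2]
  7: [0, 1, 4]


Visit 0, enqueue [6, 7]
Visit 6, enqueue [1, 2]
Visit 7, enqueue [4]
Visit 1, enqueue [5]
Visit 2, enqueue [3]
Visit 4, enqueue []
Visit 5, enqueue []
Visit 3, enqueue []

BFS order: [0, 6, 7, 1, 2, 4, 5, 3]


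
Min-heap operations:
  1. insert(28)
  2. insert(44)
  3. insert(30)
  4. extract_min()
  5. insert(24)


insert(28) -> [28]
insert(44) -> [28, 44]
insert(30) -> [28, 44, 30]
extract_min()->28, [30, 44]
insert(24) -> [24, 44, 30]

Final heap: [24, 44, 30]


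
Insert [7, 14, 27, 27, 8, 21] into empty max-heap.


Insert 7: [7]
Insert 14: [14, 7]
Insert 27: [27, 7, 14]
Insert 27: [27, 27, 14, 7]
Insert 8: [27, 27, 14, 7, 8]
Insert 21: [27, 27, 21, 7, 8, 14]

Final heap: [27, 27, 21, 7, 8, 14]


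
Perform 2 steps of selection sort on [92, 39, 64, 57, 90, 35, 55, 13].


Initial: [92, 39, 64, 57, 90, 35, 55, 13]
Step 1: min=13 at 7
  Swap: [13, 39, 64, 57, 90, 35, 55, 92]
Step 2: min=35 at 5
  Swap: [13, 35, 64, 57, 90, 39, 55, 92]

After 2 steps: [13, 35, 64, 57, 90, 39, 55, 92]


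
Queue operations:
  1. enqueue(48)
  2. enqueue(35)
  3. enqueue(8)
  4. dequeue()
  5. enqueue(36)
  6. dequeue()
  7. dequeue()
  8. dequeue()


enqueue(48) -> [48]
enqueue(35) -> [48, 35]
enqueue(8) -> [48, 35, 8]
dequeue()->48, [35, 8]
enqueue(36) -> [35, 8, 36]
dequeue()->35, [8, 36]
dequeue()->8, [36]
dequeue()->36, []

Final queue: []


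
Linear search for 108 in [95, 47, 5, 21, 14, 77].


i=0: 95!=108
i=1: 47!=108
i=2: 5!=108
i=3: 21!=108
i=4: 14!=108
i=5: 77!=108

Not found, 6 comps


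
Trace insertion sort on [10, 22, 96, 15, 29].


Initial: [10, 22, 96, 15, 29]
Insert 22: [10, 22, 96, 15, 29]
Insert 96: [10, 22, 96, 15, 29]
Insert 15: [10, 15, 22, 96, 29]
Insert 29: [10, 15, 22, 29, 96]

Sorted: [10, 15, 22, 29, 96]


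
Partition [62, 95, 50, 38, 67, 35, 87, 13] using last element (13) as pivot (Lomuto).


Pivot: 13
Place pivot at 0: [13, 95, 50, 38, 67, 35, 87, 62]

Partitioned: [13, 95, 50, 38, 67, 35, 87, 62]


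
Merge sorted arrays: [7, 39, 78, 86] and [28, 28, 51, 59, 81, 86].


Take 7 from A
Take 28 from B
Take 28 from B
Take 39 from A
Take 51 from B
Take 59 from B
Take 78 from A
Take 81 from B
Take 86 from A

Merged: [7, 28, 28, 39, 51, 59, 78, 81, 86, 86]


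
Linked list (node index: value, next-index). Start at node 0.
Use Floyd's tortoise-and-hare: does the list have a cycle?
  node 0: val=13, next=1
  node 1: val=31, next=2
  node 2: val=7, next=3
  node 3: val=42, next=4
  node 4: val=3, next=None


Floyd's tortoise (slow, +1) and hare (fast, +2):
  init: slow=0, fast=0
  step 1: slow=1, fast=2
  step 2: slow=2, fast=4
  step 3: fast -> None, no cycle

Cycle: no


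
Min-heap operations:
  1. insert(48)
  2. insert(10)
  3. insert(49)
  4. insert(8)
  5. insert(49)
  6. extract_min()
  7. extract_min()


insert(48) -> [48]
insert(10) -> [10, 48]
insert(49) -> [10, 48, 49]
insert(8) -> [8, 10, 49, 48]
insert(49) -> [8, 10, 49, 48, 49]
extract_min()->8, [10, 48, 49, 49]
extract_min()->10, [48, 49, 49]

Final heap: [48, 49, 49]


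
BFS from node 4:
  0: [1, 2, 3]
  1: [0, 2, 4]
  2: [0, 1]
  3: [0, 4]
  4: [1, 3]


Visit 4, enqueue [1, 3]
Visit 1, enqueue [0, 2]
Visit 3, enqueue []
Visit 0, enqueue []
Visit 2, enqueue []

BFS order: [4, 1, 3, 0, 2]


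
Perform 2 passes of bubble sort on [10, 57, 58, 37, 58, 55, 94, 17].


Initial: [10, 57, 58, 37, 58, 55, 94, 17]
Pass 1: [10, 57, 37, 58, 55, 58, 17, 94] (3 swaps)
Pass 2: [10, 37, 57, 55, 58, 17, 58, 94] (3 swaps)

After 2 passes: [10, 37, 57, 55, 58, 17, 58, 94]


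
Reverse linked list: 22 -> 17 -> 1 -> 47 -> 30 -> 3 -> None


Step 1: curr=22, set curr.next=prev(None) | reversed so far: 22
Step 2: curr=17, set curr.next=prev(22) | reversed so far: 17 -> 22
Step 3: curr=1, set curr.next=prev(17) | reversed so far: 1 -> 17 -> 22
Step 4: curr=47, set curr.next=prev(1) | reversed so far: 47 -> 1 -> 17 -> 22
Step 5: curr=30, set curr.next=prev(47) | reversed so far: 30 -> 47 -> 1 -> 17 -> 22
Step 6: curr=3, set curr.next=prev(30) | reversed so far: 3 -> 30 -> 47 -> 1 -> 17 -> 22

3 -> 30 -> 47 -> 1 -> 17 -> 22 -> None


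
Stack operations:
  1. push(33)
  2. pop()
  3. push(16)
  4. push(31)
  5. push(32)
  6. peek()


push(33) -> [33]
pop()->33, []
push(16) -> [16]
push(31) -> [16, 31]
push(32) -> [16, 31, 32]
peek()->32

Final stack: [16, 31, 32]


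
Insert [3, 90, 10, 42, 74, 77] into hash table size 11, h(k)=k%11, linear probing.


Insert 3: h=3 -> slot 3
Insert 90: h=2 -> slot 2
Insert 10: h=10 -> slot 10
Insert 42: h=9 -> slot 9
Insert 74: h=8 -> slot 8
Insert 77: h=0 -> slot 0

Table: [77, None, 90, 3, None, None, None, None, 74, 42, 10]


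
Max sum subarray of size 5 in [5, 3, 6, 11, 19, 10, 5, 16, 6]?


[0:5]: 44
[1:6]: 49
[2:7]: 51
[3:8]: 61
[4:9]: 56

Max: 61 at [3:8]


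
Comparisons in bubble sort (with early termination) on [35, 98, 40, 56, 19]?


Algorithm: bubble sort (with early termination)
Input: [35, 98, 40, 56, 19]
Sorted: [19, 35, 40, 56, 98]

10


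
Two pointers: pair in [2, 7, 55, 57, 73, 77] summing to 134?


lo=0(2)+hi=5(77)=79
lo=1(7)+hi=5(77)=84
lo=2(55)+hi=5(77)=132
lo=3(57)+hi=5(77)=134

Yes: 57+77=134


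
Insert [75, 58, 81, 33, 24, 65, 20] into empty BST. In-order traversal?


Insert 75: root
Insert 58: L from 75
Insert 81: R from 75
Insert 33: L from 75 -> L from 58
Insert 24: L from 75 -> L from 58 -> L from 33
Insert 65: L from 75 -> R from 58
Insert 20: L from 75 -> L from 58 -> L from 33 -> L from 24

In-order: [20, 24, 33, 58, 65, 75, 81]


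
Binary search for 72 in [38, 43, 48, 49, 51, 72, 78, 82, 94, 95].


Step 1: lo=0, hi=9, mid=4, val=51
Step 2: lo=5, hi=9, mid=7, val=82
Step 3: lo=5, hi=6, mid=5, val=72

Found at index 5


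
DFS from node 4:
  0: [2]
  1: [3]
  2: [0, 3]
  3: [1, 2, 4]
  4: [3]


Visit 4, push [3]
Visit 3, push [2, 1]
Visit 1, push []
Visit 2, push [0]
Visit 0, push []

DFS order: [4, 3, 1, 2, 0]


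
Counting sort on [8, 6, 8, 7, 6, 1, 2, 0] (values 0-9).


Input: [8, 6, 8, 7, 6, 1, 2, 0]
Counts: [1, 1, 1, 0, 0, 0, 2, 1, 2, 0]

Sorted: [0, 1, 2, 6, 6, 7, 8, 8]


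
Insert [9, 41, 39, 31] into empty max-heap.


Insert 9: [9]
Insert 41: [41, 9]
Insert 39: [41, 9, 39]
Insert 31: [41, 31, 39, 9]

Final heap: [41, 31, 39, 9]


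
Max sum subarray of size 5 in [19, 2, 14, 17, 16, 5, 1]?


[0:5]: 68
[1:6]: 54
[2:7]: 53

Max: 68 at [0:5]


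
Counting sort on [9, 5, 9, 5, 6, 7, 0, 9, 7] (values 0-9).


Input: [9, 5, 9, 5, 6, 7, 0, 9, 7]
Counts: [1, 0, 0, 0, 0, 2, 1, 2, 0, 3]

Sorted: [0, 5, 5, 6, 7, 7, 9, 9, 9]


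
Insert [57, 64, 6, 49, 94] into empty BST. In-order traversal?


Insert 57: root
Insert 64: R from 57
Insert 6: L from 57
Insert 49: L from 57 -> R from 6
Insert 94: R from 57 -> R from 64

In-order: [6, 49, 57, 64, 94]


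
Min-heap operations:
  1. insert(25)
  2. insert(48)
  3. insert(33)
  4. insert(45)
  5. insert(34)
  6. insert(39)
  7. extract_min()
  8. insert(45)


insert(25) -> [25]
insert(48) -> [25, 48]
insert(33) -> [25, 48, 33]
insert(45) -> [25, 45, 33, 48]
insert(34) -> [25, 34, 33, 48, 45]
insert(39) -> [25, 34, 33, 48, 45, 39]
extract_min()->25, [33, 34, 39, 48, 45]
insert(45) -> [33, 34, 39, 48, 45, 45]

Final heap: [33, 34, 39, 48, 45, 45]


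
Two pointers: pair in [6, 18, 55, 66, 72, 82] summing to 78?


lo=0(6)+hi=5(82)=88
lo=0(6)+hi=4(72)=78

Yes: 6+72=78


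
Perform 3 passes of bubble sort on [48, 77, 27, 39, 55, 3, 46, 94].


Initial: [48, 77, 27, 39, 55, 3, 46, 94]
Pass 1: [48, 27, 39, 55, 3, 46, 77, 94] (5 swaps)
Pass 2: [27, 39, 48, 3, 46, 55, 77, 94] (4 swaps)
Pass 3: [27, 39, 3, 46, 48, 55, 77, 94] (2 swaps)

After 3 passes: [27, 39, 3, 46, 48, 55, 77, 94]


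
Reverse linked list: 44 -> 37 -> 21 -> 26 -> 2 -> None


Step 1: curr=44, set curr.next=prev(None) | reversed so far: 44
Step 2: curr=37, set curr.next=prev(44) | reversed so far: 37 -> 44
Step 3: curr=21, set curr.next=prev(37) | reversed so far: 21 -> 37 -> 44
Step 4: curr=26, set curr.next=prev(21) | reversed so far: 26 -> 21 -> 37 -> 44
Step 5: curr=2, set curr.next=prev(26) | reversed so far: 2 -> 26 -> 21 -> 37 -> 44

2 -> 26 -> 21 -> 37 -> 44 -> None


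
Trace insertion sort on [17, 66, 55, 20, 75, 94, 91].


Initial: [17, 66, 55, 20, 75, 94, 91]
Insert 66: [17, 66, 55, 20, 75, 94, 91]
Insert 55: [17, 55, 66, 20, 75, 94, 91]
Insert 20: [17, 20, 55, 66, 75, 94, 91]
Insert 75: [17, 20, 55, 66, 75, 94, 91]
Insert 94: [17, 20, 55, 66, 75, 94, 91]
Insert 91: [17, 20, 55, 66, 75, 91, 94]

Sorted: [17, 20, 55, 66, 75, 91, 94]


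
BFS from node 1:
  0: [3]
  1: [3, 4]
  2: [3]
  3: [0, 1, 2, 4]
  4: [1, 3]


Visit 1, enqueue [3, 4]
Visit 3, enqueue [0, 2]
Visit 4, enqueue []
Visit 0, enqueue []
Visit 2, enqueue []

BFS order: [1, 3, 4, 0, 2]


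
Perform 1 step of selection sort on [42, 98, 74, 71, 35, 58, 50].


Initial: [42, 98, 74, 71, 35, 58, 50]
Step 1: min=35 at 4
  Swap: [35, 98, 74, 71, 42, 58, 50]

After 1 step: [35, 98, 74, 71, 42, 58, 50]


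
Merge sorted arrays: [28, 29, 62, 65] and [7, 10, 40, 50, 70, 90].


Take 7 from B
Take 10 from B
Take 28 from A
Take 29 from A
Take 40 from B
Take 50 from B
Take 62 from A
Take 65 from A

Merged: [7, 10, 28, 29, 40, 50, 62, 65, 70, 90]


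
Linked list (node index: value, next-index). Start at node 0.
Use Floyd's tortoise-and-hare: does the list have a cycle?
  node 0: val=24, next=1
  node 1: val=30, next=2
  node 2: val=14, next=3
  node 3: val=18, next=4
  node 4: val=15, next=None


Floyd's tortoise (slow, +1) and hare (fast, +2):
  init: slow=0, fast=0
  step 1: slow=1, fast=2
  step 2: slow=2, fast=4
  step 3: fast -> None, no cycle

Cycle: no


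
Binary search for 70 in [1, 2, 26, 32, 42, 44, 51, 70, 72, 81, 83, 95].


Step 1: lo=0, hi=11, mid=5, val=44
Step 2: lo=6, hi=11, mid=8, val=72
Step 3: lo=6, hi=7, mid=6, val=51
Step 4: lo=7, hi=7, mid=7, val=70

Found at index 7


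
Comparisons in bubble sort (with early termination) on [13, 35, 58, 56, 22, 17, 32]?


Algorithm: bubble sort (with early termination)
Input: [13, 35, 58, 56, 22, 17, 32]
Sorted: [13, 17, 22, 32, 35, 56, 58]

20


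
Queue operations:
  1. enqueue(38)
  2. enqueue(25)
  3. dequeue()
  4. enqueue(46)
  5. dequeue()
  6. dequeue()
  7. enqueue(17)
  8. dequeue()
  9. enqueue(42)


enqueue(38) -> [38]
enqueue(25) -> [38, 25]
dequeue()->38, [25]
enqueue(46) -> [25, 46]
dequeue()->25, [46]
dequeue()->46, []
enqueue(17) -> [17]
dequeue()->17, []
enqueue(42) -> [42]

Final queue: [42]


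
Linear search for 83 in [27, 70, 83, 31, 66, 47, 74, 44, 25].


i=0: 27!=83
i=1: 70!=83
i=2: 83==83 found!

Found at 2, 3 comps


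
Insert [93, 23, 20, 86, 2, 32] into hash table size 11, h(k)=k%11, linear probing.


Insert 93: h=5 -> slot 5
Insert 23: h=1 -> slot 1
Insert 20: h=9 -> slot 9
Insert 86: h=9, 1 probes -> slot 10
Insert 2: h=2 -> slot 2
Insert 32: h=10, 1 probes -> slot 0

Table: [32, 23, 2, None, None, 93, None, None, None, 20, 86]


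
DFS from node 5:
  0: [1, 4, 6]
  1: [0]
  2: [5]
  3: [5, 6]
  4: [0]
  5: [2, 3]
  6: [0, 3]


Visit 5, push [3, 2]
Visit 2, push []
Visit 3, push [6]
Visit 6, push [0]
Visit 0, push [4, 1]
Visit 1, push []
Visit 4, push []

DFS order: [5, 2, 3, 6, 0, 1, 4]


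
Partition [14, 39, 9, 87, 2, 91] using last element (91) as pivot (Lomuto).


Pivot: 91
  14 <= 91: advance i (no swap)
  39 <= 91: advance i (no swap)
  9 <= 91: advance i (no swap)
  87 <= 91: advance i (no swap)
  2 <= 91: advance i (no swap)
Place pivot at 5: [14, 39, 9, 87, 2, 91]

Partitioned: [14, 39, 9, 87, 2, 91]


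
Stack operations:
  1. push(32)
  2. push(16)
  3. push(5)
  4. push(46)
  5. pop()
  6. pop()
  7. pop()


push(32) -> [32]
push(16) -> [32, 16]
push(5) -> [32, 16, 5]
push(46) -> [32, 16, 5, 46]
pop()->46, [32, 16, 5]
pop()->5, [32, 16]
pop()->16, [32]

Final stack: [32]


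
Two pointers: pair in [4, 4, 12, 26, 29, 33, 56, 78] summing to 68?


lo=0(4)+hi=7(78)=82
lo=0(4)+hi=6(56)=60
lo=1(4)+hi=6(56)=60
lo=2(12)+hi=6(56)=68

Yes: 12+56=68


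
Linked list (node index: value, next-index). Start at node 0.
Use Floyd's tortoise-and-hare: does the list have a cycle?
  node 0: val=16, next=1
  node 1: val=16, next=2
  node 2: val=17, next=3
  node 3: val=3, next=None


Floyd's tortoise (slow, +1) and hare (fast, +2):
  init: slow=0, fast=0
  step 1: slow=1, fast=2
  step 2: fast 2->3->None, no cycle

Cycle: no


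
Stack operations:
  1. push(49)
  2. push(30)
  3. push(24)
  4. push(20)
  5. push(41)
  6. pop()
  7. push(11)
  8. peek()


push(49) -> [49]
push(30) -> [49, 30]
push(24) -> [49, 30, 24]
push(20) -> [49, 30, 24, 20]
push(41) -> [49, 30, 24, 20, 41]
pop()->41, [49, 30, 24, 20]
push(11) -> [49, 30, 24, 20, 11]
peek()->11

Final stack: [49, 30, 24, 20, 11]


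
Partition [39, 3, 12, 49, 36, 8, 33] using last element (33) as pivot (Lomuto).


Pivot: 33
  3 <= 33: swap -> [3, 39, 12, 49, 36, 8, 33]
  12 <= 33: swap -> [3, 12, 39, 49, 36, 8, 33]
  8 <= 33: swap -> [3, 12, 8, 49, 36, 39, 33]
Place pivot at 3: [3, 12, 8, 33, 36, 39, 49]

Partitioned: [3, 12, 8, 33, 36, 39, 49]


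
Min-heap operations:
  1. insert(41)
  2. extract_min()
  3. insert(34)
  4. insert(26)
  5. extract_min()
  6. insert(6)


insert(41) -> [41]
extract_min()->41, []
insert(34) -> [34]
insert(26) -> [26, 34]
extract_min()->26, [34]
insert(6) -> [6, 34]

Final heap: [6, 34]


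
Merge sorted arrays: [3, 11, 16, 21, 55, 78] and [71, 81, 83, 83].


Take 3 from A
Take 11 from A
Take 16 from A
Take 21 from A
Take 55 from A
Take 71 from B
Take 78 from A

Merged: [3, 11, 16, 21, 55, 71, 78, 81, 83, 83]


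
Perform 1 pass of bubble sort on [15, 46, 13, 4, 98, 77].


Initial: [15, 46, 13, 4, 98, 77]
Pass 1: [15, 13, 4, 46, 77, 98] (3 swaps)

After 1 pass: [15, 13, 4, 46, 77, 98]


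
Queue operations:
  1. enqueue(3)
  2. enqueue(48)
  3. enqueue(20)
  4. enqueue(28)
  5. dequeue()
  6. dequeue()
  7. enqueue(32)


enqueue(3) -> [3]
enqueue(48) -> [3, 48]
enqueue(20) -> [3, 48, 20]
enqueue(28) -> [3, 48, 20, 28]
dequeue()->3, [48, 20, 28]
dequeue()->48, [20, 28]
enqueue(32) -> [20, 28, 32]

Final queue: [20, 28, 32]


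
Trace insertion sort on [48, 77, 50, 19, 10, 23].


Initial: [48, 77, 50, 19, 10, 23]
Insert 77: [48, 77, 50, 19, 10, 23]
Insert 50: [48, 50, 77, 19, 10, 23]
Insert 19: [19, 48, 50, 77, 10, 23]
Insert 10: [10, 19, 48, 50, 77, 23]
Insert 23: [10, 19, 23, 48, 50, 77]

Sorted: [10, 19, 23, 48, 50, 77]


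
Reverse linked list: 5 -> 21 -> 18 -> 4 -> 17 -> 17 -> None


Step 1: curr=5, set curr.next=prev(None) | reversed so far: 5
Step 2: curr=21, set curr.next=prev(5) | reversed so far: 21 -> 5
Step 3: curr=18, set curr.next=prev(21) | reversed so far: 18 -> 21 -> 5
Step 4: curr=4, set curr.next=prev(18) | reversed so far: 4 -> 18 -> 21 -> 5
Step 5: curr=17, set curr.next=prev(4) | reversed so far: 17 -> 4 -> 18 -> 21 -> 5
Step 6: curr=17, set curr.next=prev(17) | reversed so far: 17 -> 17 -> 4 -> 18 -> 21 -> 5

17 -> 17 -> 4 -> 18 -> 21 -> 5 -> None


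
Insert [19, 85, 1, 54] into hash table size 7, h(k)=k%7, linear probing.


Insert 19: h=5 -> slot 5
Insert 85: h=1 -> slot 1
Insert 1: h=1, 1 probes -> slot 2
Insert 54: h=5, 1 probes -> slot 6

Table: [None, 85, 1, None, None, 19, 54]


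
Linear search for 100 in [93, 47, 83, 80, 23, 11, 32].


i=0: 93!=100
i=1: 47!=100
i=2: 83!=100
i=3: 80!=100
i=4: 23!=100
i=5: 11!=100
i=6: 32!=100

Not found, 7 comps


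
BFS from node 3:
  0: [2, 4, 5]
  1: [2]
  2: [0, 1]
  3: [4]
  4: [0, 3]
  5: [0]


Visit 3, enqueue [4]
Visit 4, enqueue [0]
Visit 0, enqueue [2, 5]
Visit 2, enqueue [1]
Visit 5, enqueue []
Visit 1, enqueue []

BFS order: [3, 4, 0, 2, 5, 1]


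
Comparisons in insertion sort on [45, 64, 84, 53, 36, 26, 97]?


Algorithm: insertion sort
Input: [45, 64, 84, 53, 36, 26, 97]
Sorted: [26, 36, 45, 53, 64, 84, 97]

15


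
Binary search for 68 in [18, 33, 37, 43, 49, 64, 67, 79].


Step 1: lo=0, hi=7, mid=3, val=43
Step 2: lo=4, hi=7, mid=5, val=64
Step 3: lo=6, hi=7, mid=6, val=67
Step 4: lo=7, hi=7, mid=7, val=79

Not found


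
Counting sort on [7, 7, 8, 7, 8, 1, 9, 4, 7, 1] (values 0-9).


Input: [7, 7, 8, 7, 8, 1, 9, 4, 7, 1]
Counts: [0, 2, 0, 0, 1, 0, 0, 4, 2, 1]

Sorted: [1, 1, 4, 7, 7, 7, 7, 8, 8, 9]


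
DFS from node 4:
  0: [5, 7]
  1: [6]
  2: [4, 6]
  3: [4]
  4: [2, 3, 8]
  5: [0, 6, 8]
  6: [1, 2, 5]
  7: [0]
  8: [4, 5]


Visit 4, push [8, 3, 2]
Visit 2, push [6]
Visit 6, push [5, 1]
Visit 1, push []
Visit 5, push [8, 0]
Visit 0, push [7]
Visit 7, push []
Visit 8, push []
Visit 3, push []

DFS order: [4, 2, 6, 1, 5, 0, 7, 8, 3]


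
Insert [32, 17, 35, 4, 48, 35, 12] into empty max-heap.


Insert 32: [32]
Insert 17: [32, 17]
Insert 35: [35, 17, 32]
Insert 4: [35, 17, 32, 4]
Insert 48: [48, 35, 32, 4, 17]
Insert 35: [48, 35, 35, 4, 17, 32]
Insert 12: [48, 35, 35, 4, 17, 32, 12]

Final heap: [48, 35, 35, 4, 17, 32, 12]


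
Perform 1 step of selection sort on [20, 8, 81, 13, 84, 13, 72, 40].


Initial: [20, 8, 81, 13, 84, 13, 72, 40]
Step 1: min=8 at 1
  Swap: [8, 20, 81, 13, 84, 13, 72, 40]

After 1 step: [8, 20, 81, 13, 84, 13, 72, 40]


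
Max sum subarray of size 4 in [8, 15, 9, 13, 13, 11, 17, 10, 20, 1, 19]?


[0:4]: 45
[1:5]: 50
[2:6]: 46
[3:7]: 54
[4:8]: 51
[5:9]: 58
[6:10]: 48
[7:11]: 50

Max: 58 at [5:9]


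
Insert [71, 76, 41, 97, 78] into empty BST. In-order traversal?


Insert 71: root
Insert 76: R from 71
Insert 41: L from 71
Insert 97: R from 71 -> R from 76
Insert 78: R from 71 -> R from 76 -> L from 97

In-order: [41, 71, 76, 78, 97]


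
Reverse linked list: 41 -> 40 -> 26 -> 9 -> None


Step 1: curr=41, set curr.next=prev(None) | reversed so far: 41
Step 2: curr=40, set curr.next=prev(41) | reversed so far: 40 -> 41
Step 3: curr=26, set curr.next=prev(40) | reversed so far: 26 -> 40 -> 41
Step 4: curr=9, set curr.next=prev(26) | reversed so far: 9 -> 26 -> 40 -> 41

9 -> 26 -> 40 -> 41 -> None


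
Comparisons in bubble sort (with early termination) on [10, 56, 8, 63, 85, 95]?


Algorithm: bubble sort (with early termination)
Input: [10, 56, 8, 63, 85, 95]
Sorted: [8, 10, 56, 63, 85, 95]

12


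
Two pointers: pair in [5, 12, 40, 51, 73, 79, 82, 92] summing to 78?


lo=0(5)+hi=7(92)=97
lo=0(5)+hi=6(82)=87
lo=0(5)+hi=5(79)=84
lo=0(5)+hi=4(73)=78

Yes: 5+73=78


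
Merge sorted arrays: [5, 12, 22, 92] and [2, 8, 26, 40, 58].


Take 2 from B
Take 5 from A
Take 8 from B
Take 12 from A
Take 22 from A
Take 26 from B
Take 40 from B
Take 58 from B

Merged: [2, 5, 8, 12, 22, 26, 40, 58, 92]


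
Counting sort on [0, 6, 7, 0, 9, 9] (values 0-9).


Input: [0, 6, 7, 0, 9, 9]
Counts: [2, 0, 0, 0, 0, 0, 1, 1, 0, 2]

Sorted: [0, 0, 6, 7, 9, 9]


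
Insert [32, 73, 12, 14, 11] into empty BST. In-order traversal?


Insert 32: root
Insert 73: R from 32
Insert 12: L from 32
Insert 14: L from 32 -> R from 12
Insert 11: L from 32 -> L from 12

In-order: [11, 12, 14, 32, 73]


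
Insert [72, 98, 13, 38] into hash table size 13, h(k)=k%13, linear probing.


Insert 72: h=7 -> slot 7
Insert 98: h=7, 1 probes -> slot 8
Insert 13: h=0 -> slot 0
Insert 38: h=12 -> slot 12

Table: [13, None, None, None, None, None, None, 72, 98, None, None, None, 38]


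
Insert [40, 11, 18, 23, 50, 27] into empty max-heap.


Insert 40: [40]
Insert 11: [40, 11]
Insert 18: [40, 11, 18]
Insert 23: [40, 23, 18, 11]
Insert 50: [50, 40, 18, 11, 23]
Insert 27: [50, 40, 27, 11, 23, 18]

Final heap: [50, 40, 27, 11, 23, 18]


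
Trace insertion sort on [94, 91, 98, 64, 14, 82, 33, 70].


Initial: [94, 91, 98, 64, 14, 82, 33, 70]
Insert 91: [91, 94, 98, 64, 14, 82, 33, 70]
Insert 98: [91, 94, 98, 64, 14, 82, 33, 70]
Insert 64: [64, 91, 94, 98, 14, 82, 33, 70]
Insert 14: [14, 64, 91, 94, 98, 82, 33, 70]
Insert 82: [14, 64, 82, 91, 94, 98, 33, 70]
Insert 33: [14, 33, 64, 82, 91, 94, 98, 70]
Insert 70: [14, 33, 64, 70, 82, 91, 94, 98]

Sorted: [14, 33, 64, 70, 82, 91, 94, 98]


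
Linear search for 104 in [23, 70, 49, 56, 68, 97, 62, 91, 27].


i=0: 23!=104
i=1: 70!=104
i=2: 49!=104
i=3: 56!=104
i=4: 68!=104
i=5: 97!=104
i=6: 62!=104
i=7: 91!=104
i=8: 27!=104

Not found, 9 comps


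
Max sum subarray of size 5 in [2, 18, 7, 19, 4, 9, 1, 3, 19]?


[0:5]: 50
[1:6]: 57
[2:7]: 40
[3:8]: 36
[4:9]: 36

Max: 57 at [1:6]


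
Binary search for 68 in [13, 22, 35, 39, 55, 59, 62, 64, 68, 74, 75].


Step 1: lo=0, hi=10, mid=5, val=59
Step 2: lo=6, hi=10, mid=8, val=68

Found at index 8


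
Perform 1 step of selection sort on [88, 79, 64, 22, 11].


Initial: [88, 79, 64, 22, 11]
Step 1: min=11 at 4
  Swap: [11, 79, 64, 22, 88]

After 1 step: [11, 79, 64, 22, 88]


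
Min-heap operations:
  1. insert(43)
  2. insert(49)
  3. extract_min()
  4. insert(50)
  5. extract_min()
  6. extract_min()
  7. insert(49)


insert(43) -> [43]
insert(49) -> [43, 49]
extract_min()->43, [49]
insert(50) -> [49, 50]
extract_min()->49, [50]
extract_min()->50, []
insert(49) -> [49]

Final heap: [49]


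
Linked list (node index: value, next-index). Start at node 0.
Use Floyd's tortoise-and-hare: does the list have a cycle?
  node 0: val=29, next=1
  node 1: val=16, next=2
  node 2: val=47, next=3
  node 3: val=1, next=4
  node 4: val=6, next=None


Floyd's tortoise (slow, +1) and hare (fast, +2):
  init: slow=0, fast=0
  step 1: slow=1, fast=2
  step 2: slow=2, fast=4
  step 3: fast -> None, no cycle

Cycle: no


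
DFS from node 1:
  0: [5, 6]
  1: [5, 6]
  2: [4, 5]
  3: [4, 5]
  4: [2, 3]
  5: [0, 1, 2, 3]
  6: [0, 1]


Visit 1, push [6, 5]
Visit 5, push [3, 2, 0]
Visit 0, push [6]
Visit 6, push []
Visit 2, push [4]
Visit 4, push [3]
Visit 3, push []

DFS order: [1, 5, 0, 6, 2, 4, 3]


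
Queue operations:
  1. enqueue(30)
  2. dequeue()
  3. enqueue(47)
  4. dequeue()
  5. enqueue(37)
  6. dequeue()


enqueue(30) -> [30]
dequeue()->30, []
enqueue(47) -> [47]
dequeue()->47, []
enqueue(37) -> [37]
dequeue()->37, []

Final queue: []


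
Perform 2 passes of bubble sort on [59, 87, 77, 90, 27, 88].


Initial: [59, 87, 77, 90, 27, 88]
Pass 1: [59, 77, 87, 27, 88, 90] (3 swaps)
Pass 2: [59, 77, 27, 87, 88, 90] (1 swaps)

After 2 passes: [59, 77, 27, 87, 88, 90]


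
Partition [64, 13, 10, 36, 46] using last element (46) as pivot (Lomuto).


Pivot: 46
  13 <= 46: swap -> [13, 64, 10, 36, 46]
  10 <= 46: swap -> [13, 10, 64, 36, 46]
  36 <= 46: swap -> [13, 10, 36, 64, 46]
Place pivot at 3: [13, 10, 36, 46, 64]

Partitioned: [13, 10, 36, 46, 64]
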